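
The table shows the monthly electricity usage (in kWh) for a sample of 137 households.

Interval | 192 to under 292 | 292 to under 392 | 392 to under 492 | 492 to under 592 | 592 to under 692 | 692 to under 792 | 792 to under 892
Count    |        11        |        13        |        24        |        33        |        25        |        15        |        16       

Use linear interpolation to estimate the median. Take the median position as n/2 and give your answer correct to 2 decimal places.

Cumulative frequencies: 11, 24, 48, 81, 106, 121, 137
n = 137; position = n/2 = 68.5.
This falls in the class 492 to under 592: L = 492, F = 48, f = 33, h = 100.
Median ≈ 492 + ((68.5 − 48) / 33) × 100 = 554.1212

554.12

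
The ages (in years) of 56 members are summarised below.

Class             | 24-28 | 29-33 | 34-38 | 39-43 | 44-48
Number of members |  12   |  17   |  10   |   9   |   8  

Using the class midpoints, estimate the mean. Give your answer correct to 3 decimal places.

Midpoints: 26, 31, 36, 41, 46
Σfm = 12×26 + 17×31 + 10×36 + 9×41 + 8×46 = 1936
n = Σf = 56
Mean = 1936 / 56 = 34.5714

34.571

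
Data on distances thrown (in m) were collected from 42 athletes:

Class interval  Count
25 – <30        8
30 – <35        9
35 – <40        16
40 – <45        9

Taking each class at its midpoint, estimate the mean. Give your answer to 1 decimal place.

Midpoints: 27.5, 32.5, 37.5, 42.5
Σfm = 8×27.5 + 9×32.5 + 16×37.5 + 9×42.5 = 1495
n = Σf = 42
Mean = 1495 / 42 = 35.5952

35.6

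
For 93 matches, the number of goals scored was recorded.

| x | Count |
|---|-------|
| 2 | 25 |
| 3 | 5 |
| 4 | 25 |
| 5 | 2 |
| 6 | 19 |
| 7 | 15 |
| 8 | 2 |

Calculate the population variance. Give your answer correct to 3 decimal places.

Values: 2, 3, 4, 5, 6, 7, 8
n = 93, Σfx = 410, mean = 4.4086
Σfx² = 2142
Σf(x − x̄)² = Σfx² − (Σfx)²/n = 2142 − 410²/93 = 334.4731
Population variance = 334.4731 / 93 = 3.5965

3.596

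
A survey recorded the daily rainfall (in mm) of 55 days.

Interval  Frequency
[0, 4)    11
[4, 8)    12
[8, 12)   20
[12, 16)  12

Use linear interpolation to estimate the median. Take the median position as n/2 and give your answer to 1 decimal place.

8.9

Cumulative frequencies: 11, 23, 43, 55
n = 55; position = n/2 = 27.5.
This falls in the class [8, 12): L = 8, F = 23, f = 20, h = 4.
Median ≈ 8 + ((27.5 − 23) / 20) × 4 = 8.9000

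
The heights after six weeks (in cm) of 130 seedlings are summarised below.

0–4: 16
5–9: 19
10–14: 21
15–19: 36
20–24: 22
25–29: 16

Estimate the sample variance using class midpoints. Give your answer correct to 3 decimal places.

Midpoints: 2, 7, 12, 17, 22, 27
n = 130, Σfm = 1945, mean = 14.9615
Σfm² = 36735
Σf(m − x̄)² = Σfm² − (Σfm)²/n = 36735 − 1945²/130 = 7634.8077
Sample variance = 7634.8077 / 129 = 59.1846

59.185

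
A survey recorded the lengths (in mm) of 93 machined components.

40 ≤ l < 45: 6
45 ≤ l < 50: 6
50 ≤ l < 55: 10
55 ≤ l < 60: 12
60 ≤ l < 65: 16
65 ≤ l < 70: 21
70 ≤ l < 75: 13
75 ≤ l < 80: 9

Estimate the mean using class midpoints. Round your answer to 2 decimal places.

Midpoints: 42.5, 47.5, 52.5, 57.5, 62.5, 67.5, 72.5, 77.5
Σfm = 6×42.5 + 6×47.5 + 10×52.5 + 12×57.5 + 16×62.5 + 21×67.5 + 13×72.5 + 9×77.5 = 5812.5
n = Σf = 93
Mean = 5812.5 / 93 = 62.5000

62.50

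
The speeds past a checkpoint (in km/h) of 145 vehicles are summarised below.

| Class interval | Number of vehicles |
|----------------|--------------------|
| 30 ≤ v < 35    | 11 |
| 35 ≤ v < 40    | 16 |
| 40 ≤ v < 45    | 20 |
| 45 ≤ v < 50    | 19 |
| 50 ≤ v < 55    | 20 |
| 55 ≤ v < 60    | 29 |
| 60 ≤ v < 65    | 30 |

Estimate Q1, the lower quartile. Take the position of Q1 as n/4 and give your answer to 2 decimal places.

42.31

Cumulative frequencies: 11, 27, 47, 66, 86, 115, 145
n = 145; position = n/4 = 36.25.
This falls in the class 40 ≤ v < 45: L = 40, F = 27, f = 20, h = 5.
Lower quartile ≈ 40 + ((36.25 − 27) / 20) × 5 = 42.3125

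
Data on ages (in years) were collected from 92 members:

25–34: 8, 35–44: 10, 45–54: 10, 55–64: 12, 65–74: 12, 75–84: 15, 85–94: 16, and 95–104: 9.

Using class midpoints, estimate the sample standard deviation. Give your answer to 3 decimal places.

Midpoints: 29.5, 39.5, 49.5, 59.5, 69.5, 79.5, 89.5, 99.5
n = 92, Σfm = 6194, mean = 67.3261
Σfm² = 459583
Σf(m − x̄)² = Σfm² − (Σfm)²/n = 459583 − 6194²/92 = 42565.2174
Sample variance = 42565.2174 / 91 = 467.7496
Standard deviation = √467.7496 = 21.6275

21.628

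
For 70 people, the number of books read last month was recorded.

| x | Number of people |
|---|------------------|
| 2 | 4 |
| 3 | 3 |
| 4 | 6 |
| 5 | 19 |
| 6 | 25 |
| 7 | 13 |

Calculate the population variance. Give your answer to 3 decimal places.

Values: 2, 3, 4, 5, 6, 7
n = 70, Σfx = 377, mean = 5.3857
Σfx² = 2151
Σf(x − x̄)² = Σfx² − (Σfx)²/n = 2151 − 377²/70 = 120.5857
Population variance = 120.5857 / 70 = 1.7227

1.723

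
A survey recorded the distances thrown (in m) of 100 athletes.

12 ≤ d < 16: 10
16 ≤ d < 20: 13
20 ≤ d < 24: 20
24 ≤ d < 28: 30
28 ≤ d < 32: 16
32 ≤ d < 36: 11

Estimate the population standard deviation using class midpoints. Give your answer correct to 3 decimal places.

Midpoints: 14, 18, 22, 26, 30, 34
n = 100, Σfm = 2448, mean = 24.4800
Σfm² = 63248
Σf(m − x̄)² = Σfm² − (Σfm)²/n = 63248 − 2448²/100 = 3320.9600
Population variance = 3320.9600 / 100 = 33.2096
Standard deviation = √33.2096 = 5.7628

5.763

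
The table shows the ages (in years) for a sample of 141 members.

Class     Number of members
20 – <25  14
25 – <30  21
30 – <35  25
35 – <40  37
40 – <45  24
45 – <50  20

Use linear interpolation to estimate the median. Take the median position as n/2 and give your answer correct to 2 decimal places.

36.42

Cumulative frequencies: 14, 35, 60, 97, 121, 141
n = 141; position = n/2 = 70.5.
This falls in the class 35 – <40: L = 35, F = 60, f = 37, h = 5.
Median ≈ 35 + ((70.5 − 60) / 37) × 5 = 36.4189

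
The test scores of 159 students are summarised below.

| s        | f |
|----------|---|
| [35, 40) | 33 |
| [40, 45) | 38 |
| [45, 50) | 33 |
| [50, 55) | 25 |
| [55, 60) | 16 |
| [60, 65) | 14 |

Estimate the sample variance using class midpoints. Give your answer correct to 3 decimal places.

Midpoints: 37.5, 42.5, 47.5, 52.5, 57.5, 62.5
n = 159, Σfm = 7527.5, mean = 47.3428
Σfm² = 365993.75
Σf(m − x̄)² = Σfm² − (Σfm)²/n = 365993.75 − 7527.5²/159 = 9621.0692
Sample variance = 9621.0692 / 158 = 60.8928

60.893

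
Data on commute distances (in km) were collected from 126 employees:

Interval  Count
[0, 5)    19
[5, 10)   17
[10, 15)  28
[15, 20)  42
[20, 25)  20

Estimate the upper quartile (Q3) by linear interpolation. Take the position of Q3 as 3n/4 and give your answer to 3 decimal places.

Cumulative frequencies: 19, 36, 64, 106, 126
n = 126; position = 3n/4 = 94.5.
This falls in the class [15, 20): L = 15, F = 64, f = 42, h = 5.
Upper quartile ≈ 15 + ((94.5 − 64) / 42) × 5 = 18.6310

18.631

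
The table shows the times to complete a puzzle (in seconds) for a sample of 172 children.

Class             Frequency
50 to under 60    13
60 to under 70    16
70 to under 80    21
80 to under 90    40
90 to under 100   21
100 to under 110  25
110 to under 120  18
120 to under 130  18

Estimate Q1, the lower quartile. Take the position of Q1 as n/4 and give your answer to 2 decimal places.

76.67

Cumulative frequencies: 13, 29, 50, 90, 111, 136, 154, 172
n = 172; position = n/4 = 43.
This falls in the class 70 to under 80: L = 70, F = 29, f = 21, h = 10.
Lower quartile ≈ 70 + ((43 − 29) / 21) × 10 = 76.6667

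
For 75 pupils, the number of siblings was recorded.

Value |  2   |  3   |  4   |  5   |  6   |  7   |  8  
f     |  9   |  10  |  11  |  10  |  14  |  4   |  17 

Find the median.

Cumulative frequencies: 9, 19, 30, 40, 54, 58, 75
n = 75, so the median is the value in position (n+1)/2 = 38.
Position 38 falls at value 5.

5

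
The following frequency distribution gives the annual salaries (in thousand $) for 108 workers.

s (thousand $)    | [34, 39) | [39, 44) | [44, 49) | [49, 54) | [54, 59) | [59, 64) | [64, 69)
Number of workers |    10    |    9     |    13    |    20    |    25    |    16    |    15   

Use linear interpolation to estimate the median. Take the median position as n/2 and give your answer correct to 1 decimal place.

54.4

Cumulative frequencies: 10, 19, 32, 52, 77, 93, 108
n = 108; position = n/2 = 54.
This falls in the class [54, 59): L = 54, F = 52, f = 25, h = 5.
Median ≈ 54 + ((54 − 52) / 25) × 5 = 54.4000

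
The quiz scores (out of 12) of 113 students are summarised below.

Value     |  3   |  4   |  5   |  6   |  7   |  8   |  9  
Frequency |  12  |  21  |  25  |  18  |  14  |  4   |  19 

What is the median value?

Cumulative frequencies: 12, 33, 58, 76, 90, 94, 113
n = 113, so the median is the value in position (n+1)/2 = 57.
Position 57 falls at value 5.

5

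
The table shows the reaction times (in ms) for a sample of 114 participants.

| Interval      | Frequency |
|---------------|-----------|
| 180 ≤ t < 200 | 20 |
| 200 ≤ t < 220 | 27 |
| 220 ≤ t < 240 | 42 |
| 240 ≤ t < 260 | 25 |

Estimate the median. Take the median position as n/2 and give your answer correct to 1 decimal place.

224.8

Cumulative frequencies: 20, 47, 89, 114
n = 114; position = n/2 = 57.
This falls in the class 220 ≤ t < 240: L = 220, F = 47, f = 42, h = 20.
Median ≈ 220 + ((57 − 47) / 42) × 20 = 224.7619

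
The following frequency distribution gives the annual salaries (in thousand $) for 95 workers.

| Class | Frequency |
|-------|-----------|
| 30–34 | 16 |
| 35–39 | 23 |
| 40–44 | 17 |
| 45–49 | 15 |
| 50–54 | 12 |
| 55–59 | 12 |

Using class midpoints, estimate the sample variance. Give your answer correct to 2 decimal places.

67.50

Midpoints: 32, 37, 42, 47, 52, 57
n = 95, Σfm = 4090, mean = 43.0526
Σfm² = 182430
Σf(m − x̄)² = Σfm² − (Σfm)²/n = 182430 − 4090²/95 = 6344.7368
Sample variance = 6344.7368 / 94 = 67.4972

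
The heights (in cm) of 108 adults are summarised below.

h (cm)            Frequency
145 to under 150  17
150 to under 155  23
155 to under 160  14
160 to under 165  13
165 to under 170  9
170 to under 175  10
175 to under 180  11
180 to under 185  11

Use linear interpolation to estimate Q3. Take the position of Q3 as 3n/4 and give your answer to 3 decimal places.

Cumulative frequencies: 17, 40, 54, 67, 76, 86, 97, 108
n = 108; position = 3n/4 = 81.
This falls in the class 170 to under 175: L = 170, F = 76, f = 10, h = 5.
Upper quartile ≈ 170 + ((81 − 76) / 10) × 5 = 172.5000

172.500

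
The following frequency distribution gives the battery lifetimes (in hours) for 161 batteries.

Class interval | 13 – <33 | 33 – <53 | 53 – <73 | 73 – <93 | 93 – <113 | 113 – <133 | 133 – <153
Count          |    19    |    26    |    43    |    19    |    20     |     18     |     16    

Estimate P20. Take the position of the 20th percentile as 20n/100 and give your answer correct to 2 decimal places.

43.15

Cumulative frequencies: 19, 45, 88, 107, 127, 145, 161
n = 161; position = 20n/100 = 32.2.
This falls in the class 33 – <53: L = 33, F = 19, f = 26, h = 20.
20th percentile ≈ 33 + ((32.2 − 19) / 26) × 20 = 43.1538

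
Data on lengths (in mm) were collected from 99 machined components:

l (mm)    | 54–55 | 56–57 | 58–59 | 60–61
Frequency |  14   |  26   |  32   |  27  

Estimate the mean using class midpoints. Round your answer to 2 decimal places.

Midpoints: 54.5, 56.5, 58.5, 60.5
Σfm = 14×54.5 + 26×56.5 + 32×58.5 + 27×60.5 = 5737.5
n = Σf = 99
Mean = 5737.5 / 99 = 57.9545

57.95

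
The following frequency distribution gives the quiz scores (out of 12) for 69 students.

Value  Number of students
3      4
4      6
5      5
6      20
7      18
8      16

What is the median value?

6

Cumulative frequencies: 4, 10, 15, 35, 53, 69
n = 69, so the median is the value in position (n+1)/2 = 35.
Position 35 falls at value 6.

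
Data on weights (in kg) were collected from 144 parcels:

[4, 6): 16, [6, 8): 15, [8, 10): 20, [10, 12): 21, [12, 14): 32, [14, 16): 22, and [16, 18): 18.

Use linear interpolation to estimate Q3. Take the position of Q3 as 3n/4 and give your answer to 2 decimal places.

14.36

Cumulative frequencies: 16, 31, 51, 72, 104, 126, 144
n = 144; position = 3n/4 = 108.
This falls in the class [14, 16): L = 14, F = 104, f = 22, h = 2.
Upper quartile ≈ 14 + ((108 − 104) / 22) × 2 = 14.3636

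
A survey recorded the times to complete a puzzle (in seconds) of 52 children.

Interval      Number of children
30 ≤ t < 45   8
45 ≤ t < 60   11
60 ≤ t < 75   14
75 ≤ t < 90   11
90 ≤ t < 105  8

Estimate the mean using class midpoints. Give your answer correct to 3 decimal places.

67.500

Midpoints: 37.5, 52.5, 67.5, 82.5, 97.5
Σfm = 8×37.5 + 11×52.5 + 14×67.5 + 11×82.5 + 8×97.5 = 3510
n = Σf = 52
Mean = 3510 / 52 = 67.5000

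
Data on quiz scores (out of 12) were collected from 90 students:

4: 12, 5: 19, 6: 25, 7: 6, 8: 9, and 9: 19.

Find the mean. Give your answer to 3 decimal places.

6.422

Values: 4, 5, 6, 7, 8, 9
Σfx = 12×4 + 19×5 + 25×6 + 6×7 + 9×8 + 19×9 = 578
n = Σf = 90
Mean = 578 / 90 = 6.4222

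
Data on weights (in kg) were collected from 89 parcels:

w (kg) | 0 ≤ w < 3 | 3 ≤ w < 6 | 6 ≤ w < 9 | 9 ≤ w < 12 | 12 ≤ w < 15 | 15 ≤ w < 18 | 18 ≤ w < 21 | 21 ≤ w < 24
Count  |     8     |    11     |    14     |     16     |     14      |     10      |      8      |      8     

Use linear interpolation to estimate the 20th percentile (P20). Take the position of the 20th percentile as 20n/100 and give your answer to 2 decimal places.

Cumulative frequencies: 8, 19, 33, 49, 63, 73, 81, 89
n = 89; position = 20n/100 = 17.8.
This falls in the class 3 ≤ w < 6: L = 3, F = 8, f = 11, h = 3.
20th percentile ≈ 3 + ((17.8 − 8) / 11) × 3 = 5.6727

5.67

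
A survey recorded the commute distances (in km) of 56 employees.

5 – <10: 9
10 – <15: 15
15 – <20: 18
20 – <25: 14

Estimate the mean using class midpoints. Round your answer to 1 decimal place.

15.8

Midpoints: 7.5, 12.5, 17.5, 22.5
Σfm = 9×7.5 + 15×12.5 + 18×17.5 + 14×22.5 = 885
n = Σf = 56
Mean = 885 / 56 = 15.8036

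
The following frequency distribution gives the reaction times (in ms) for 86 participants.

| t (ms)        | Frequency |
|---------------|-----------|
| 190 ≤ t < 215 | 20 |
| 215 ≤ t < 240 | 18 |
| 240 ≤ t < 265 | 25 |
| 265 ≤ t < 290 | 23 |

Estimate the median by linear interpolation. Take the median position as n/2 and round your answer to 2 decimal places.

245.00

Cumulative frequencies: 20, 38, 63, 86
n = 86; position = n/2 = 43.
This falls in the class 240 ≤ t < 265: L = 240, F = 38, f = 25, h = 25.
Median ≈ 240 + ((43 − 38) / 25) × 25 = 245.0000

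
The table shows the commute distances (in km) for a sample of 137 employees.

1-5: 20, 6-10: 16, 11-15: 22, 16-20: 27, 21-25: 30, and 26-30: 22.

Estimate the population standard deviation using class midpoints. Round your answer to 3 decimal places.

8.243

Midpoints: 3, 8, 13, 18, 23, 28
n = 137, Σfm = 2266, mean = 16.5401
Σfm² = 46788
Σf(m − x̄)² = Σfm² − (Σfm)²/n = 46788 − 2266²/137 = 9308.0292
Population variance = 9308.0292 / 137 = 67.9418
Standard deviation = √67.9418 = 8.2427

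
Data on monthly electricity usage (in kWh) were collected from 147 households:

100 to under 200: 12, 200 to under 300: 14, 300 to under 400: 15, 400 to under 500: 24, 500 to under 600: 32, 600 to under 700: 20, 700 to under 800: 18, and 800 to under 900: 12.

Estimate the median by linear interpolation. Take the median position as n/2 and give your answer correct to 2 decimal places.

Cumulative frequencies: 12, 26, 41, 65, 97, 117, 135, 147
n = 147; position = n/2 = 73.5.
This falls in the class 500 to under 600: L = 500, F = 65, f = 32, h = 100.
Median ≈ 500 + ((73.5 − 65) / 32) × 100 = 526.5625

526.56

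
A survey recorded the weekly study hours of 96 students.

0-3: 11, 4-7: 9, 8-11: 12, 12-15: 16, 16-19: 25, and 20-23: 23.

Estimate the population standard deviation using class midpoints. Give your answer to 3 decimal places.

Midpoints: 1.5, 5.5, 9.5, 13.5, 17.5, 21.5
n = 96, Σfm = 1328, mean = 13.8333
Σfm² = 22584
Σf(m − x̄)² = Σfm² − (Σfm)²/n = 22584 − 1328²/96 = 4213.3333
Population variance = 4213.3333 / 96 = 43.8889
Standard deviation = √43.8889 = 6.6249

6.625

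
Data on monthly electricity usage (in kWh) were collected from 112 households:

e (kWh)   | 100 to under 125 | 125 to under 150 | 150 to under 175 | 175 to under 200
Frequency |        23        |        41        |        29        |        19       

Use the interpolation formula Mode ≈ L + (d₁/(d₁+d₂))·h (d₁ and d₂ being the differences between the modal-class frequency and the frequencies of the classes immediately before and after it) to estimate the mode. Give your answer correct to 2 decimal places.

Modal class: 125 to under 150 (highest frequency 41).
d₁ = 41 − 23 = 18, d₂ = 41 − 29 = 12
Mode ≈ 125 + (18/(18+12)) × 25 = 125 + 15.0000 = 140.0000

140.00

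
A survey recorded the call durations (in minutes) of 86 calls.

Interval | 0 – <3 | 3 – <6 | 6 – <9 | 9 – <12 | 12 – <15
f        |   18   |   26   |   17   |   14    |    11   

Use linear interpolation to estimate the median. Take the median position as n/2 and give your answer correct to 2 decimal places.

5.88

Cumulative frequencies: 18, 44, 61, 75, 86
n = 86; position = n/2 = 43.
This falls in the class 3 – <6: L = 3, F = 18, f = 26, h = 3.
Median ≈ 3 + ((43 − 18) / 26) × 3 = 5.8846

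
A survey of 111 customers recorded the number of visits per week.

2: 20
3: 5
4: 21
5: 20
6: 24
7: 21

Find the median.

Cumulative frequencies: 20, 25, 46, 66, 90, 111
n = 111, so the median is the value in position (n+1)/2 = 56.
Position 56 falls at value 5.

5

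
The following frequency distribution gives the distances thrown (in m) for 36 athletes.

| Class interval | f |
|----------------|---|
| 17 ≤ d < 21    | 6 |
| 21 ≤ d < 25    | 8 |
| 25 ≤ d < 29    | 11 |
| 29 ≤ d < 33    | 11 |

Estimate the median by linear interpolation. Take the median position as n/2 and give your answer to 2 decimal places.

Cumulative frequencies: 6, 14, 25, 36
n = 36; position = n/2 = 18.
This falls in the class 25 ≤ d < 29: L = 25, F = 14, f = 11, h = 4.
Median ≈ 25 + ((18 − 14) / 11) × 4 = 26.4545

26.45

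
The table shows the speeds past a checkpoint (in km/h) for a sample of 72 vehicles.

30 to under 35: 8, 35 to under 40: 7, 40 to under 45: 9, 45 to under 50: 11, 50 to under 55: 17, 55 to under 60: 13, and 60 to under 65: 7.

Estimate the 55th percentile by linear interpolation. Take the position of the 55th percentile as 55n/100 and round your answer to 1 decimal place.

51.4

Cumulative frequencies: 8, 15, 24, 35, 52, 65, 72
n = 72; position = 55n/100 = 39.6.
This falls in the class 50 to under 55: L = 50, F = 35, f = 17, h = 5.
55th percentile ≈ 50 + ((39.6 − 35) / 17) × 5 = 51.3529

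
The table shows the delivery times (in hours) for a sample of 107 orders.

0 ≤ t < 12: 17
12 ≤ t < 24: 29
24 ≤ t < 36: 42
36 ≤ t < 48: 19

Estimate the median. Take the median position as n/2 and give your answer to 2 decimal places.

26.14

Cumulative frequencies: 17, 46, 88, 107
n = 107; position = n/2 = 53.5.
This falls in the class 24 ≤ t < 36: L = 24, F = 46, f = 42, h = 12.
Median ≈ 24 + ((53.5 − 46) / 42) × 12 = 26.1429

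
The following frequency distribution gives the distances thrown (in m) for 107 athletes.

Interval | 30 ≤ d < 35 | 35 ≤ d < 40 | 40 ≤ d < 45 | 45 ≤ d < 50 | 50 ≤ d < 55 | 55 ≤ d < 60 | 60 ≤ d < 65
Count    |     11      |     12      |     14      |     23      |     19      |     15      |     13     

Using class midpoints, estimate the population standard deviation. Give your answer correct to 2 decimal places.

9.10

Midpoints: 32.5, 37.5, 42.5, 47.5, 52.5, 57.5, 62.5
n = 107, Σfm = 5167.5, mean = 48.2944
Σfm² = 258418.75
Σf(m − x̄)² = Σfm² − (Σfm)²/n = 258418.75 − 5167.5²/107 = 8857.4766
Population variance = 8857.4766 / 107 = 82.7802
Standard deviation = √82.7802 = 9.0984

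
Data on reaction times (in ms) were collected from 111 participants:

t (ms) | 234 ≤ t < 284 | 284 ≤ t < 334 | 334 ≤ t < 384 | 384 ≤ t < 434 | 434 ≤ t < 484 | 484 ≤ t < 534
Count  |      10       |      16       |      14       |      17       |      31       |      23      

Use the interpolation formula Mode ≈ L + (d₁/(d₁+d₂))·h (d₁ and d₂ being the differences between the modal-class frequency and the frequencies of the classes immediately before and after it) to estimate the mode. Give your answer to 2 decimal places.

465.82

Modal class: 434 ≤ t < 484 (highest frequency 31).
d₁ = 31 − 17 = 14, d₂ = 31 − 23 = 8
Mode ≈ 434 + (14/(14+8)) × 50 = 434 + 31.8182 = 465.8182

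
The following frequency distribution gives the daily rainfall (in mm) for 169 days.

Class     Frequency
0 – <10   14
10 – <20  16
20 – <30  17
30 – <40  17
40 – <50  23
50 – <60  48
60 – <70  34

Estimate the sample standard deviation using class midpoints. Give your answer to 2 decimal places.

19.33

Midpoints: 5, 15, 25, 35, 45, 55, 65
n = 169, Σfm = 7215, mean = 42.6923
Σfm² = 370825
Σf(m − x̄)² = Σfm² − (Σfm)²/n = 370825 − 7215²/169 = 62800.0000
Sample variance = 62800.0000 / 168 = 373.8095
Standard deviation = √373.8095 = 19.3342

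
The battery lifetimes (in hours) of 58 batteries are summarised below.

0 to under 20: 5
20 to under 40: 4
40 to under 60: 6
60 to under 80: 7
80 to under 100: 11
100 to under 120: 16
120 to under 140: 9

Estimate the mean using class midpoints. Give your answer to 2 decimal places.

84.14

Midpoints: 10, 30, 50, 70, 90, 110, 130
Σfm = 5×10 + 4×30 + 6×50 + 7×70 + 11×90 + 16×110 + 9×130 = 4880
n = Σf = 58
Mean = 4880 / 58 = 84.1379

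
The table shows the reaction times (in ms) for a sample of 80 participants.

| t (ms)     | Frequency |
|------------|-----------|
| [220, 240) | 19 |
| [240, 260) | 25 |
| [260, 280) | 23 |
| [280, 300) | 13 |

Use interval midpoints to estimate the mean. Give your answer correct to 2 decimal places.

257.50

Midpoints: 230, 250, 270, 290
Σfm = 19×230 + 25×250 + 23×270 + 13×290 = 20600
n = Σf = 80
Mean = 20600 / 80 = 257.5000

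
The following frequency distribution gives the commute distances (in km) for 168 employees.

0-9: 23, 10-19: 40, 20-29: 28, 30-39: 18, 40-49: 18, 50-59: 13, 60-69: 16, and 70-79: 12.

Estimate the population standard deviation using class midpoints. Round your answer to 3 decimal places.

Midpoints: 4.5, 14.5, 24.5, 34.5, 44.5, 54.5, 64.5, 74.5
n = 168, Σfm = 5426, mean = 32.2976
Σfm² = 254532
Σf(m − x̄)² = Σfm² − (Σfm)²/n = 254532 − 5426²/168 = 79285.1190
Population variance = 79285.1190 / 168 = 471.9352
Standard deviation = √471.9352 = 21.7241

21.724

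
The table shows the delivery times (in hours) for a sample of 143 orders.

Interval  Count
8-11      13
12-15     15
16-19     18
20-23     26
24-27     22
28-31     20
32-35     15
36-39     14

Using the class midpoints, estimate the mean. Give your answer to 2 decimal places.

23.63

Midpoints: 9.5, 13.5, 17.5, 21.5, 25.5, 29.5, 33.5, 37.5
Σfm = 13×9.5 + 15×13.5 + 18×17.5 + 26×21.5 + 22×25.5 + 20×29.5 + 15×33.5 + 14×37.5 = 3378.5
n = Σf = 143
Mean = 3378.5 / 143 = 23.6259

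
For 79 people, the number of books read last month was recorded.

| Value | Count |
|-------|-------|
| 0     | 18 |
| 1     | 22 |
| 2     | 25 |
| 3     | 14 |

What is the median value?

1

Cumulative frequencies: 18, 40, 65, 79
n = 79, so the median is the value in position (n+1)/2 = 40.
Position 40 falls at value 1.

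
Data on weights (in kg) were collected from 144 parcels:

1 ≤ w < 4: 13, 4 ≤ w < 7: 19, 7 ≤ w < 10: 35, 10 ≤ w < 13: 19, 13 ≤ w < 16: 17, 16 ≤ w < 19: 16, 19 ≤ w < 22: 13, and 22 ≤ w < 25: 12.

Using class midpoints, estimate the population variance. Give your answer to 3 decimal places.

38.375

Midpoints: 2.5, 5.5, 8.5, 11.5, 14.5, 17.5, 20.5, 23.5
n = 144, Σfm = 1728, mean = 12.0000
Σfm² = 26262
Σf(m − x̄)² = Σfm² − (Σfm)²/n = 26262 − 1728²/144 = 5526.0000
Population variance = 5526.0000 / 144 = 38.3750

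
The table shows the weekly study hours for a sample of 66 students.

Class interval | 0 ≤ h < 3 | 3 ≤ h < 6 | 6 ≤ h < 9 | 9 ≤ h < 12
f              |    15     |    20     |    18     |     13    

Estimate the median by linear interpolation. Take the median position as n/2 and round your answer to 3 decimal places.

Cumulative frequencies: 15, 35, 53, 66
n = 66; position = n/2 = 33.
This falls in the class 3 ≤ h < 6: L = 3, F = 15, f = 20, h = 3.
Median ≈ 3 + ((33 − 15) / 20) × 3 = 5.7000

5.700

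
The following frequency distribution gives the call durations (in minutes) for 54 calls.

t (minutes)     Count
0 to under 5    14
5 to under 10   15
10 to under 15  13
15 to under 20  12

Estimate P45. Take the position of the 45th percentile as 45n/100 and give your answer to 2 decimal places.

8.43

Cumulative frequencies: 14, 29, 42, 54
n = 54; position = 45n/100 = 24.3.
This falls in the class 5 to under 10: L = 5, F = 14, f = 15, h = 5.
45th percentile ≈ 5 + ((24.3 − 14) / 15) × 5 = 8.4333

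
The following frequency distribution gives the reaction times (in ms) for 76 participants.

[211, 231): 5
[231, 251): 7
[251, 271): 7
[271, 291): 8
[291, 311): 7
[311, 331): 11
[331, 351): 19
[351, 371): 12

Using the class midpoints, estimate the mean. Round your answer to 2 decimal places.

306.79

Midpoints: 221, 241, 261, 281, 301, 321, 341, 361
Σfm = 5×221 + 7×241 + 7×261 + 8×281 + 7×301 + 11×321 + 19×341 + 12×361 = 23316
n = Σf = 76
Mean = 23316 / 76 = 306.7895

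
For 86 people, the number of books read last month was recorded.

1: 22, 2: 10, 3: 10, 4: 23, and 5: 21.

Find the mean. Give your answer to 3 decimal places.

Values: 1, 2, 3, 4, 5
Σfx = 22×1 + 10×2 + 10×3 + 23×4 + 21×5 = 269
n = Σf = 86
Mean = 269 / 86 = 3.1279

3.128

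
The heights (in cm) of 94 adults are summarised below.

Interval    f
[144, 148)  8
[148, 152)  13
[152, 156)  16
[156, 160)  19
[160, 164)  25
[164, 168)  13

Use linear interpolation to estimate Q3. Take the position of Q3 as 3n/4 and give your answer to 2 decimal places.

162.32

Cumulative frequencies: 8, 21, 37, 56, 81, 94
n = 94; position = 3n/4 = 70.5.
This falls in the class [160, 164): L = 160, F = 56, f = 25, h = 4.
Upper quartile ≈ 160 + ((70.5 − 56) / 25) × 4 = 162.3200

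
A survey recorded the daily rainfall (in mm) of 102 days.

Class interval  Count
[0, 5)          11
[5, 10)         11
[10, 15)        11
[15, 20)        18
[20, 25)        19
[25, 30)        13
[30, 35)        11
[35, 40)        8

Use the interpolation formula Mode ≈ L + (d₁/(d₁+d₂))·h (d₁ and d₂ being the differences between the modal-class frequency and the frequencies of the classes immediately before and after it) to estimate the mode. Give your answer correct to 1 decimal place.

Modal class: [20, 25) (highest frequency 19).
d₁ = 19 − 18 = 1, d₂ = 19 − 13 = 6
Mode ≈ 20 + (1/(1+6)) × 5 = 20 + 0.7143 = 20.7143

20.7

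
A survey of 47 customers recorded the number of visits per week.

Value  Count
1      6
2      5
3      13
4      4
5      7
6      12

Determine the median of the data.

3

Cumulative frequencies: 6, 11, 24, 28, 35, 47
n = 47, so the median is the value in position (n+1)/2 = 24.
Position 24 falls at value 3.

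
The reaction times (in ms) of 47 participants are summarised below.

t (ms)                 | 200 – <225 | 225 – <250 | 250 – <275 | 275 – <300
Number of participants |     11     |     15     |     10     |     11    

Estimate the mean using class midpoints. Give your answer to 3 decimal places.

248.670

Midpoints: 212.5, 237.5, 262.5, 287.5
Σfm = 11×212.5 + 15×237.5 + 10×262.5 + 11×287.5 = 11687.5
n = Σf = 47
Mean = 11687.5 / 47 = 248.6702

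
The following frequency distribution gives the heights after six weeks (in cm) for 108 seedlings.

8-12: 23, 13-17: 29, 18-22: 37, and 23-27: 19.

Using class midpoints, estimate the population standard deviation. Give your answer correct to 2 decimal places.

Midpoints: 10, 15, 20, 25
n = 108, Σfm = 1880, mean = 17.4074
Σfm² = 35500
Σf(m − x̄)² = Σfm² − (Σfm)²/n = 35500 − 1880²/108 = 2774.0741
Population variance = 2774.0741 / 108 = 25.6859
Standard deviation = √25.6859 = 5.0681

5.07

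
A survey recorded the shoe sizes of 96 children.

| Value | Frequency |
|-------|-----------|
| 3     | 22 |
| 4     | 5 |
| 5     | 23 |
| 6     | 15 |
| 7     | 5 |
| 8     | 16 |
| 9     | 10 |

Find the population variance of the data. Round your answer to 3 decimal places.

Values: 3, 4, 5, 6, 7, 8, 9
n = 96, Σfx = 544, mean = 5.6667
Σfx² = 3472
Σf(x − x̄)² = Σfx² − (Σfx)²/n = 3472 − 544²/96 = 389.3333
Population variance = 389.3333 / 96 = 4.0556

4.056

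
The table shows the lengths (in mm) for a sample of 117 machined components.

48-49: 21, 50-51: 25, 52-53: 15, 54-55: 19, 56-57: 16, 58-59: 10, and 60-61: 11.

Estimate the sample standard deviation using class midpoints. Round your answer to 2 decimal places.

Midpoints: 48.5, 50.5, 52.5, 54.5, 56.5, 58.5, 60.5
n = 117, Σfm = 6258.5, mean = 53.4915
Σfm² = 336493.25
Σf(m − x̄)² = Σfm² − (Σfm)²/n = 336493.25 − 6258.5²/117 = 1716.9915
Sample variance = 1716.9915 / 116 = 14.8017
Standard deviation = √14.8017 = 3.8473

3.85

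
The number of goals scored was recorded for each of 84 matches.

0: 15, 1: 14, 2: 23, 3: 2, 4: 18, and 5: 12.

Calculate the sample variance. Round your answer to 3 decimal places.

2.955

Values: 0, 1, 2, 3, 4, 5
n = 84, Σfx = 198, mean = 2.3571
Σfx² = 712
Σf(x − x̄)² = Σfx² − (Σfx)²/n = 712 − 198²/84 = 245.2857
Sample variance = 245.2857 / 83 = 2.9552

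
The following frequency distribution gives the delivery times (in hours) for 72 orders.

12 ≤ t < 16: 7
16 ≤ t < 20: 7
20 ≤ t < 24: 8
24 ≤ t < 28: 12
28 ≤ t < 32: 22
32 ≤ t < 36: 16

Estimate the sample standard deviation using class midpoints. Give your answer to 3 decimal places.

6.427

Midpoints: 14, 18, 22, 26, 30, 34
n = 72, Σfm = 1916, mean = 26.6111
Σfm² = 53920
Σf(m − x̄)² = Σfm² − (Σfm)²/n = 53920 − 1916²/72 = 2933.1111
Sample variance = 2933.1111 / 71 = 41.3114
Standard deviation = √41.3114 = 6.4274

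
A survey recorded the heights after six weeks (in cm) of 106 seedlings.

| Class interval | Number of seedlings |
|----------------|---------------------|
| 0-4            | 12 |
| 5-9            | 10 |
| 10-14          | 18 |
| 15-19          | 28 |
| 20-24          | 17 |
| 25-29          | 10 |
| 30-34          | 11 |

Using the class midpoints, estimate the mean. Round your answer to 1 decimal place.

16.8

Midpoints: 2, 7, 12, 17, 22, 27, 32
Σfm = 12×2 + 10×7 + 18×12 + 28×17 + 17×22 + 10×27 + 11×32 = 1782
n = Σf = 106
Mean = 1782 / 106 = 16.8113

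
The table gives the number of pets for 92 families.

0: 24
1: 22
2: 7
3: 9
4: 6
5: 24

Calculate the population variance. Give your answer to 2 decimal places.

Values: 0, 1, 2, 3, 4, 5
n = 92, Σfx = 207, mean = 2.2500
Σfx² = 827
Σf(x − x̄)² = Σfx² − (Σfx)²/n = 827 − 207²/92 = 361.2500
Population variance = 361.2500 / 92 = 3.9266

3.93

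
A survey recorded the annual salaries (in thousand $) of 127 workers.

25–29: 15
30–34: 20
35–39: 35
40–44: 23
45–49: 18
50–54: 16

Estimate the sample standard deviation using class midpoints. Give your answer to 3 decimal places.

7.630

Midpoints: 27, 32, 37, 42, 47, 52
n = 127, Σfm = 4984, mean = 39.2441
Σfm² = 202928
Σf(m − x̄)² = Σfm² − (Σfm)²/n = 202928 − 4984²/127 = 7335.4331
Sample variance = 7335.4331 / 126 = 58.2177
Standard deviation = √58.2177 = 7.6301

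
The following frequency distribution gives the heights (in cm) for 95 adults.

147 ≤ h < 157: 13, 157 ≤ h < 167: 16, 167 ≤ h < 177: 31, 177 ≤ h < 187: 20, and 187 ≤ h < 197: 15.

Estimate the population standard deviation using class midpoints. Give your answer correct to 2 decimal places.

Midpoints: 152, 162, 172, 182, 192
n = 95, Σfm = 16420, mean = 172.8421
Σfm² = 2852800
Σf(m − x̄)² = Σfm² − (Σfm)²/n = 2852800 − 16420²/95 = 14732.6316
Population variance = 14732.6316 / 95 = 155.0803
Standard deviation = √155.0803 = 12.4531

12.45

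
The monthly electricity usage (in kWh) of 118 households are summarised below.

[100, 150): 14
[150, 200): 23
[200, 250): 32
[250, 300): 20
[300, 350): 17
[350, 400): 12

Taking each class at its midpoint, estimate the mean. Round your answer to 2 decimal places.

Midpoints: 125, 175, 225, 275, 325, 375
Σfm = 14×125 + 23×175 + 32×225 + 20×275 + 17×325 + 12×375 = 28500
n = Σf = 118
Mean = 28500 / 118 = 241.5254

241.53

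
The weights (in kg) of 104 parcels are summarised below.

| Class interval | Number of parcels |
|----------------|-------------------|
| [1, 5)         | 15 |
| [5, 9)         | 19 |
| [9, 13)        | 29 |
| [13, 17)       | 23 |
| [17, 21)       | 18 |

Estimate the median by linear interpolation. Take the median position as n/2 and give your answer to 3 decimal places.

11.483

Cumulative frequencies: 15, 34, 63, 86, 104
n = 104; position = n/2 = 52.
This falls in the class [9, 13): L = 9, F = 34, f = 29, h = 4.
Median ≈ 9 + ((52 − 34) / 29) × 4 = 11.4828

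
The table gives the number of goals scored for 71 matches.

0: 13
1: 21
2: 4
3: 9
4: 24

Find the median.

2

Cumulative frequencies: 13, 34, 38, 47, 71
n = 71, so the median is the value in position (n+1)/2 = 36.
Position 36 falls at value 2.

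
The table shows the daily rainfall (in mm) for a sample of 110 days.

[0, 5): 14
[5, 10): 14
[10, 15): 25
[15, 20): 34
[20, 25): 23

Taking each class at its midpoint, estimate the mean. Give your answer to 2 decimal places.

14.23

Midpoints: 2.5, 7.5, 12.5, 17.5, 22.5
Σfm = 14×2.5 + 14×7.5 + 25×12.5 + 34×17.5 + 23×22.5 = 1565
n = Σf = 110
Mean = 1565 / 110 = 14.2273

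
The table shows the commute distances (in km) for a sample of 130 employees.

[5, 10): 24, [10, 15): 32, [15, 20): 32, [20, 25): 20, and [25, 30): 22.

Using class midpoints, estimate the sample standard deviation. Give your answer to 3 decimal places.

Midpoints: 7.5, 12.5, 17.5, 22.5, 27.5
n = 130, Σfm = 2195, mean = 16.8846
Σfm² = 42912.5
Σf(m − x̄)² = Σfm² − (Σfm)²/n = 42912.5 − 2195²/130 = 5850.7692
Sample variance = 5850.7692 / 129 = 45.3548
Standard deviation = √45.3548 = 6.7346

6.735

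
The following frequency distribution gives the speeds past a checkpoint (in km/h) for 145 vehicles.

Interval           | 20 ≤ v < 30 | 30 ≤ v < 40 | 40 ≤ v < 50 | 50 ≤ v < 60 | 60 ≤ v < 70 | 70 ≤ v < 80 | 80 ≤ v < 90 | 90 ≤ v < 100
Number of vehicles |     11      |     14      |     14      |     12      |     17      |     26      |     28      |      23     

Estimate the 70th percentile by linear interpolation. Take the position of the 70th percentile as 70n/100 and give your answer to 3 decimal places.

Cumulative frequencies: 11, 25, 39, 51, 68, 94, 122, 145
n = 145; position = 70n/100 = 101.5.
This falls in the class 80 ≤ v < 90: L = 80, F = 94, f = 28, h = 10.
70th percentile ≈ 80 + ((101.5 − 94) / 28) × 10 = 82.6786

82.679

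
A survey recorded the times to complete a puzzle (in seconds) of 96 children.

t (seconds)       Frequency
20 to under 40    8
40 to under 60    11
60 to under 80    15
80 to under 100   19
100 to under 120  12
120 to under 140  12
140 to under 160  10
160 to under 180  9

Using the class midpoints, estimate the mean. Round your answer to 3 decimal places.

98.542

Midpoints: 30, 50, 70, 90, 110, 130, 150, 170
Σfm = 8×30 + 11×50 + 15×70 + 19×90 + 12×110 + 12×130 + 10×150 + 9×170 = 9460
n = Σf = 96
Mean = 9460 / 96 = 98.5417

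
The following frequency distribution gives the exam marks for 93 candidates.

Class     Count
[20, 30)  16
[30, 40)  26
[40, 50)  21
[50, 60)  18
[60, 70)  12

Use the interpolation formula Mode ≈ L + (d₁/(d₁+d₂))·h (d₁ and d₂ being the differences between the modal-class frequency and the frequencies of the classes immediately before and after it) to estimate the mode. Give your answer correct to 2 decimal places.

Modal class: [30, 40) (highest frequency 26).
d₁ = 26 − 16 = 10, d₂ = 26 − 21 = 5
Mode ≈ 30 + (10/(10+5)) × 10 = 30 + 6.6667 = 36.6667

36.67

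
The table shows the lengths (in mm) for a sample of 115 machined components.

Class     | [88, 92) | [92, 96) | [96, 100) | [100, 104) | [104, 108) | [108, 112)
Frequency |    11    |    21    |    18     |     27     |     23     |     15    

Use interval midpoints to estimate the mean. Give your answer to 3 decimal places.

Midpoints: 90, 94, 98, 102, 106, 110
Σfm = 11×90 + 21×94 + 18×98 + 27×102 + 23×106 + 15×110 = 11570
n = Σf = 115
Mean = 11570 / 115 = 100.6087

100.609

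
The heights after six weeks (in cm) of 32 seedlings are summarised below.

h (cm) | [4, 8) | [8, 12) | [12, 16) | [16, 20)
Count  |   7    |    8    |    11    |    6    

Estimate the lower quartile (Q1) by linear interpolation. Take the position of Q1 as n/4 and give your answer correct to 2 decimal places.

8.50

Cumulative frequencies: 7, 15, 26, 32
n = 32; position = n/4 = 8.
This falls in the class [8, 12): L = 8, F = 7, f = 8, h = 4.
Lower quartile ≈ 8 + ((8 − 7) / 8) × 4 = 8.5000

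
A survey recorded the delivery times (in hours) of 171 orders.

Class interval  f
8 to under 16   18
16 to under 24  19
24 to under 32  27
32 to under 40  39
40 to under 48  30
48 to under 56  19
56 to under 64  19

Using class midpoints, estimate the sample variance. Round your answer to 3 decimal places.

203.968

Midpoints: 12, 20, 28, 36, 44, 52, 60
n = 171, Σfm = 6204, mean = 36.2807
Σfm² = 259760
Σf(m − x̄)² = Σfm² − (Σfm)²/n = 259760 − 6204²/171 = 34674.5263
Sample variance = 34674.5263 / 170 = 203.9678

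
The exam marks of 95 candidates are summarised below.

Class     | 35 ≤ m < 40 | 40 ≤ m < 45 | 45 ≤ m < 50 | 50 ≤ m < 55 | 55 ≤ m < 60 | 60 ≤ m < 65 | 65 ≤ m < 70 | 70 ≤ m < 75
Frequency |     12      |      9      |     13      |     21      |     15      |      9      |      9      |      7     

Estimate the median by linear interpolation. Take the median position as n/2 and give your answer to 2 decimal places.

Cumulative frequencies: 12, 21, 34, 55, 70, 79, 88, 95
n = 95; position = n/2 = 47.5.
This falls in the class 50 ≤ m < 55: L = 50, F = 34, f = 21, h = 5.
Median ≈ 50 + ((47.5 − 34) / 21) × 5 = 53.2143

53.21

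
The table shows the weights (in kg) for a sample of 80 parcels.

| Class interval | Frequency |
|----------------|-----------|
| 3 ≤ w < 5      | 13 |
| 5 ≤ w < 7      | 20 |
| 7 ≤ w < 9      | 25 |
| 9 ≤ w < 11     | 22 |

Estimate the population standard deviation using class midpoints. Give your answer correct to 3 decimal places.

2.083

Midpoints: 4, 6, 8, 10
n = 80, Σfm = 592, mean = 7.4000
Σfm² = 4728
Σf(m − x̄)² = Σfm² − (Σfm)²/n = 4728 − 592²/80 = 347.2000
Population variance = 347.2000 / 80 = 4.3400
Standard deviation = √4.3400 = 2.0833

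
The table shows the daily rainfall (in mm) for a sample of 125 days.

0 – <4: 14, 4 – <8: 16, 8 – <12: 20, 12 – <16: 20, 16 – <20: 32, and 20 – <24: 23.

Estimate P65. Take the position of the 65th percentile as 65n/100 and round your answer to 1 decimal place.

Cumulative frequencies: 14, 30, 50, 70, 102, 125
n = 125; position = 65n/100 = 81.25.
This falls in the class 16 – <20: L = 16, F = 70, f = 32, h = 4.
65th percentile ≈ 16 + ((81.25 − 70) / 32) × 4 = 17.4062

17.4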